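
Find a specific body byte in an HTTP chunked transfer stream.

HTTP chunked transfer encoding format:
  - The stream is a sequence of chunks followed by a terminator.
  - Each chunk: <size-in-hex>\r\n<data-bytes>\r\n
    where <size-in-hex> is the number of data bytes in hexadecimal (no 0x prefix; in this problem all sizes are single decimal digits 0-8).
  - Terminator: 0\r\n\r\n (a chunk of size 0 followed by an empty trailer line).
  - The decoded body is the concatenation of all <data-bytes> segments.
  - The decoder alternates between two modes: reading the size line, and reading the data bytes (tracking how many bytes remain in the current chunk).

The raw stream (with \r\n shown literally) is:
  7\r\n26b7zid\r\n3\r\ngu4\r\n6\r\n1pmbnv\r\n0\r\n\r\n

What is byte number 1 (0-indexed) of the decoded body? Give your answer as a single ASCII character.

Chunk 1: stream[0..1]='7' size=0x7=7, data at stream[3..10]='26b7zid' -> body[0..7], body so far='26b7zid'
Chunk 2: stream[12..13]='3' size=0x3=3, data at stream[15..18]='gu4' -> body[7..10], body so far='26b7zidgu4'
Chunk 3: stream[20..21]='6' size=0x6=6, data at stream[23..29]='1pmbnv' -> body[10..16], body so far='26b7zidgu41pmbnv'
Chunk 4: stream[31..32]='0' size=0 (terminator). Final body='26b7zidgu41pmbnv' (16 bytes)
Body byte 1 = '6'

Answer: 6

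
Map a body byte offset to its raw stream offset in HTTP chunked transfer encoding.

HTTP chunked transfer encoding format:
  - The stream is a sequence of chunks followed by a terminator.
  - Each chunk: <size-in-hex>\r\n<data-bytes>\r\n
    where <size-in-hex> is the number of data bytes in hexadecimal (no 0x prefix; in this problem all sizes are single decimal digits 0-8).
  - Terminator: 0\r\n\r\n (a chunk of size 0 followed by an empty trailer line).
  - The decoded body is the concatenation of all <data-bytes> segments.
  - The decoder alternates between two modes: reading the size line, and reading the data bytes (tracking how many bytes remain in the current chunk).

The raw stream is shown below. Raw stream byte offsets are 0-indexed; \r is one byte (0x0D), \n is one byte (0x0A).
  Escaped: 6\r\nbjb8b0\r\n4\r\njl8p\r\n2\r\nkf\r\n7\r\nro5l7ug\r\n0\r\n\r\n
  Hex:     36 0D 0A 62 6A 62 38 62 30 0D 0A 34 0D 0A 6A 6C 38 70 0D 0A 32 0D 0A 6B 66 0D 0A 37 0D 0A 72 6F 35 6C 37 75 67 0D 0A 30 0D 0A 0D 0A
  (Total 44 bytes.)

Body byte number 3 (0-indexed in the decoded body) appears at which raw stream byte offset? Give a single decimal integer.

Chunk 1: stream[0..1]='6' size=0x6=6, data at stream[3..9]='bjb8b0' -> body[0..6], body so far='bjb8b0'
Chunk 2: stream[11..12]='4' size=0x4=4, data at stream[14..18]='jl8p' -> body[6..10], body so far='bjb8b0jl8p'
Chunk 3: stream[20..21]='2' size=0x2=2, data at stream[23..25]='kf' -> body[10..12], body so far='bjb8b0jl8pkf'
Chunk 4: stream[27..28]='7' size=0x7=7, data at stream[30..37]='ro5l7ug' -> body[12..19], body so far='bjb8b0jl8pkfro5l7ug'
Chunk 5: stream[39..40]='0' size=0 (terminator). Final body='bjb8b0jl8pkfro5l7ug' (19 bytes)
Body byte 3 at stream offset 6

Answer: 6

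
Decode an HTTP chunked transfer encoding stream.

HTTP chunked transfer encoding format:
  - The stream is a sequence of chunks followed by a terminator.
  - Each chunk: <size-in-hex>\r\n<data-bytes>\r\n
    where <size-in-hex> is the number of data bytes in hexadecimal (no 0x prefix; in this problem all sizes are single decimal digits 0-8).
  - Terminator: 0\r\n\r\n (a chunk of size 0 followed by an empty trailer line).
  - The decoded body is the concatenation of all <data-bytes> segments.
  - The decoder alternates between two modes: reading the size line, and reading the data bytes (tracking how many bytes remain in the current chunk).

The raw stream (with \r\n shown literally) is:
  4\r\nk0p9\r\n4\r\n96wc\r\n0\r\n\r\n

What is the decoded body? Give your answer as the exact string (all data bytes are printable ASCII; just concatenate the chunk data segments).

Chunk 1: stream[0..1]='4' size=0x4=4, data at stream[3..7]='k0p9' -> body[0..4], body so far='k0p9'
Chunk 2: stream[9..10]='4' size=0x4=4, data at stream[12..16]='96wc' -> body[4..8], body so far='k0p996wc'
Chunk 3: stream[18..19]='0' size=0 (terminator). Final body='k0p996wc' (8 bytes)

Answer: k0p996wc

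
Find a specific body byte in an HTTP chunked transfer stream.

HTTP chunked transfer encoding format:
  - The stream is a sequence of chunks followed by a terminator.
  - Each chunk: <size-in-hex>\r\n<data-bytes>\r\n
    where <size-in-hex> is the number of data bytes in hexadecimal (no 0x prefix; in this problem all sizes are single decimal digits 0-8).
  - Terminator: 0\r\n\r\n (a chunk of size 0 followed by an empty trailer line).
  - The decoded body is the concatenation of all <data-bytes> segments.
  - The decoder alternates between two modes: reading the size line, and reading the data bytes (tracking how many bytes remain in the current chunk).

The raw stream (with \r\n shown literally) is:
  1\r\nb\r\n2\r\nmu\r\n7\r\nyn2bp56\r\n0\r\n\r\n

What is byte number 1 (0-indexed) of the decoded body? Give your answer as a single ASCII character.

Chunk 1: stream[0..1]='1' size=0x1=1, data at stream[3..4]='b' -> body[0..1], body so far='b'
Chunk 2: stream[6..7]='2' size=0x2=2, data at stream[9..11]='mu' -> body[1..3], body so far='bmu'
Chunk 3: stream[13..14]='7' size=0x7=7, data at stream[16..23]='yn2bp56' -> body[3..10], body so far='bmuyn2bp56'
Chunk 4: stream[25..26]='0' size=0 (terminator). Final body='bmuyn2bp56' (10 bytes)
Body byte 1 = 'm'

Answer: m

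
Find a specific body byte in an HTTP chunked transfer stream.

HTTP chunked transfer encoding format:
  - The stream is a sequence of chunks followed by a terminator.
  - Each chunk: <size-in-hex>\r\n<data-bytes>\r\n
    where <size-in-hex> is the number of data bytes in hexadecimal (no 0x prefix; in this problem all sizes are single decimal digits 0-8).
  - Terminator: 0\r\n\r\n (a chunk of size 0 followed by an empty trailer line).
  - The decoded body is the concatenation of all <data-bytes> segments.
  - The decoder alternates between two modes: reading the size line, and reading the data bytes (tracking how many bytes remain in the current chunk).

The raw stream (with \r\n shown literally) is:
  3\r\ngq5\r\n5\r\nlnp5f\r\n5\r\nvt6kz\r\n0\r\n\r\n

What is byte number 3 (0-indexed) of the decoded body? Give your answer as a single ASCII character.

Answer: l

Derivation:
Chunk 1: stream[0..1]='3' size=0x3=3, data at stream[3..6]='gq5' -> body[0..3], body so far='gq5'
Chunk 2: stream[8..9]='5' size=0x5=5, data at stream[11..16]='lnp5f' -> body[3..8], body so far='gq5lnp5f'
Chunk 3: stream[18..19]='5' size=0x5=5, data at stream[21..26]='vt6kz' -> body[8..13], body so far='gq5lnp5fvt6kz'
Chunk 4: stream[28..29]='0' size=0 (terminator). Final body='gq5lnp5fvt6kz' (13 bytes)
Body byte 3 = 'l'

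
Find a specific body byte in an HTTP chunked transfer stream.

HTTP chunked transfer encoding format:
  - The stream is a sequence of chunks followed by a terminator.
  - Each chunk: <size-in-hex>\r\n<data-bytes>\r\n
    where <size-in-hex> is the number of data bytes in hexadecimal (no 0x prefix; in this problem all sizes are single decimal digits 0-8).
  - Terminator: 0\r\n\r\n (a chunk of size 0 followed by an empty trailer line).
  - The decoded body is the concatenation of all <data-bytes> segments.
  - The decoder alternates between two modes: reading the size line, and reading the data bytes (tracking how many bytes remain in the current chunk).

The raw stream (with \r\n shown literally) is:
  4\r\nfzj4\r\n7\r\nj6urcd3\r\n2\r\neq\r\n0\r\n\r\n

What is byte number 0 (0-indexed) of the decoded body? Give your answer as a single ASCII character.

Chunk 1: stream[0..1]='4' size=0x4=4, data at stream[3..7]='fzj4' -> body[0..4], body so far='fzj4'
Chunk 2: stream[9..10]='7' size=0x7=7, data at stream[12..19]='j6urcd3' -> body[4..11], body so far='fzj4j6urcd3'
Chunk 3: stream[21..22]='2' size=0x2=2, data at stream[24..26]='eq' -> body[11..13], body so far='fzj4j6urcd3eq'
Chunk 4: stream[28..29]='0' size=0 (terminator). Final body='fzj4j6urcd3eq' (13 bytes)
Body byte 0 = 'f'

Answer: f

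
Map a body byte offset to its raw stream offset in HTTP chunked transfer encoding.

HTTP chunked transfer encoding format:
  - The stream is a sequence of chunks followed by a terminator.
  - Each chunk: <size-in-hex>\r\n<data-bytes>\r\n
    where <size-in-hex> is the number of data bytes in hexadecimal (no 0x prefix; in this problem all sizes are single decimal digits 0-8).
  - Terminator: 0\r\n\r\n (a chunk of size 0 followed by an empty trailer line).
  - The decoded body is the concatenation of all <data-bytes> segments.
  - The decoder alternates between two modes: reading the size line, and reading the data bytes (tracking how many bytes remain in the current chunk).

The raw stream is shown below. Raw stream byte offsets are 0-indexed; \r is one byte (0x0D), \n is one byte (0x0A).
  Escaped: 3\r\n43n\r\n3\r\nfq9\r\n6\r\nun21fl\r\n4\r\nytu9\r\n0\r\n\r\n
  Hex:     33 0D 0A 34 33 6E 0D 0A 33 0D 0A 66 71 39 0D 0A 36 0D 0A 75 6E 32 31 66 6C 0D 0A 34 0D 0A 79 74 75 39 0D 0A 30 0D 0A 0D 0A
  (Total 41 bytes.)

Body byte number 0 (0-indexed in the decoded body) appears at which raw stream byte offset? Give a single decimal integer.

Chunk 1: stream[0..1]='3' size=0x3=3, data at stream[3..6]='43n' -> body[0..3], body so far='43n'
Chunk 2: stream[8..9]='3' size=0x3=3, data at stream[11..14]='fq9' -> body[3..6], body so far='43nfq9'
Chunk 3: stream[16..17]='6' size=0x6=6, data at stream[19..25]='un21fl' -> body[6..12], body so far='43nfq9un21fl'
Chunk 4: stream[27..28]='4' size=0x4=4, data at stream[30..34]='ytu9' -> body[12..16], body so far='43nfq9un21flytu9'
Chunk 5: stream[36..37]='0' size=0 (terminator). Final body='43nfq9un21flytu9' (16 bytes)
Body byte 0 at stream offset 3

Answer: 3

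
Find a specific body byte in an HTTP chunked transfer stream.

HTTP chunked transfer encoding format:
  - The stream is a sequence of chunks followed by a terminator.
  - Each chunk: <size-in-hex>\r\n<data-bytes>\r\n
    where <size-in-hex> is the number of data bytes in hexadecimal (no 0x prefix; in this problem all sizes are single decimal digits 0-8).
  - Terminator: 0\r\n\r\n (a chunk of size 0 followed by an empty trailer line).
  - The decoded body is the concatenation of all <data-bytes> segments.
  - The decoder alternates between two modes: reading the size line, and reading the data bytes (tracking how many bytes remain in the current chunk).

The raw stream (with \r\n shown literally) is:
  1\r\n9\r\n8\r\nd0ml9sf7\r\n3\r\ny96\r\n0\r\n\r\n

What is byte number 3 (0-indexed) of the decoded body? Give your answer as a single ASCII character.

Answer: m

Derivation:
Chunk 1: stream[0..1]='1' size=0x1=1, data at stream[3..4]='9' -> body[0..1], body so far='9'
Chunk 2: stream[6..7]='8' size=0x8=8, data at stream[9..17]='d0ml9sf7' -> body[1..9], body so far='9d0ml9sf7'
Chunk 3: stream[19..20]='3' size=0x3=3, data at stream[22..25]='y96' -> body[9..12], body so far='9d0ml9sf7y96'
Chunk 4: stream[27..28]='0' size=0 (terminator). Final body='9d0ml9sf7y96' (12 bytes)
Body byte 3 = 'm'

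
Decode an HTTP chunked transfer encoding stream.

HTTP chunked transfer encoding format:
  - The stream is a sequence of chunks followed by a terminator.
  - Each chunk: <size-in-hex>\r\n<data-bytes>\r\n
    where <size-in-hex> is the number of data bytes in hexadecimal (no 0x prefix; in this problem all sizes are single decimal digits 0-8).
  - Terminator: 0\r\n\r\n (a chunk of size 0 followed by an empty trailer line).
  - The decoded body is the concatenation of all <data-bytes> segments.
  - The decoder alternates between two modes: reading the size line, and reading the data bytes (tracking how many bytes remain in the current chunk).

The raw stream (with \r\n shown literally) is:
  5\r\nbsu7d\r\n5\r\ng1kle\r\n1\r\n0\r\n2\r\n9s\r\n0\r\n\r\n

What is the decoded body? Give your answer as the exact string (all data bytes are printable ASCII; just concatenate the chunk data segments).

Chunk 1: stream[0..1]='5' size=0x5=5, data at stream[3..8]='bsu7d' -> body[0..5], body so far='bsu7d'
Chunk 2: stream[10..11]='5' size=0x5=5, data at stream[13..18]='g1kle' -> body[5..10], body so far='bsu7dg1kle'
Chunk 3: stream[20..21]='1' size=0x1=1, data at stream[23..24]='0' -> body[10..11], body so far='bsu7dg1kle0'
Chunk 4: stream[26..27]='2' size=0x2=2, data at stream[29..31]='9s' -> body[11..13], body so far='bsu7dg1kle09s'
Chunk 5: stream[33..34]='0' size=0 (terminator). Final body='bsu7dg1kle09s' (13 bytes)

Answer: bsu7dg1kle09s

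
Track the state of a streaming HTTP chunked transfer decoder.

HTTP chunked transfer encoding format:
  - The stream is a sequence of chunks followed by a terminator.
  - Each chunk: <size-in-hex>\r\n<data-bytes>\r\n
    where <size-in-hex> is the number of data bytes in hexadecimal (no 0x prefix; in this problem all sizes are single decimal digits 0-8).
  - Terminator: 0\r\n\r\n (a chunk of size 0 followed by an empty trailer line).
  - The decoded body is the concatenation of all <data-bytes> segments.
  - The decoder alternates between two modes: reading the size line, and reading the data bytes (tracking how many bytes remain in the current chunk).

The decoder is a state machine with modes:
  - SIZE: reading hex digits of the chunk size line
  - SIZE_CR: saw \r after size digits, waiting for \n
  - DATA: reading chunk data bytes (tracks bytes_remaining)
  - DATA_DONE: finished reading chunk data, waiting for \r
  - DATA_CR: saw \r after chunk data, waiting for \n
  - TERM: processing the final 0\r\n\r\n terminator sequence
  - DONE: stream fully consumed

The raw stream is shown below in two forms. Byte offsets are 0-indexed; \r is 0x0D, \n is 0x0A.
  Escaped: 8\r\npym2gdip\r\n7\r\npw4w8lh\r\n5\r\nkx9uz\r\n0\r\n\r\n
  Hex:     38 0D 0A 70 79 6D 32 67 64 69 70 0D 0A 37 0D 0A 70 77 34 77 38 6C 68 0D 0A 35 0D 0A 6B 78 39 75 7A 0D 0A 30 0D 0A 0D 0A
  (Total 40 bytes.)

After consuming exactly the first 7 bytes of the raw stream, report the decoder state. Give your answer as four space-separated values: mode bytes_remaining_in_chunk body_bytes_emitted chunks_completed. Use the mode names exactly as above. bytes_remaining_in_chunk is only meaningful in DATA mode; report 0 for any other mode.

Byte 0 = '8': mode=SIZE remaining=0 emitted=0 chunks_done=0
Byte 1 = 0x0D: mode=SIZE_CR remaining=0 emitted=0 chunks_done=0
Byte 2 = 0x0A: mode=DATA remaining=8 emitted=0 chunks_done=0
Byte 3 = 'p': mode=DATA remaining=7 emitted=1 chunks_done=0
Byte 4 = 'y': mode=DATA remaining=6 emitted=2 chunks_done=0
Byte 5 = 'm': mode=DATA remaining=5 emitted=3 chunks_done=0
Byte 6 = '2': mode=DATA remaining=4 emitted=4 chunks_done=0

Answer: DATA 4 4 0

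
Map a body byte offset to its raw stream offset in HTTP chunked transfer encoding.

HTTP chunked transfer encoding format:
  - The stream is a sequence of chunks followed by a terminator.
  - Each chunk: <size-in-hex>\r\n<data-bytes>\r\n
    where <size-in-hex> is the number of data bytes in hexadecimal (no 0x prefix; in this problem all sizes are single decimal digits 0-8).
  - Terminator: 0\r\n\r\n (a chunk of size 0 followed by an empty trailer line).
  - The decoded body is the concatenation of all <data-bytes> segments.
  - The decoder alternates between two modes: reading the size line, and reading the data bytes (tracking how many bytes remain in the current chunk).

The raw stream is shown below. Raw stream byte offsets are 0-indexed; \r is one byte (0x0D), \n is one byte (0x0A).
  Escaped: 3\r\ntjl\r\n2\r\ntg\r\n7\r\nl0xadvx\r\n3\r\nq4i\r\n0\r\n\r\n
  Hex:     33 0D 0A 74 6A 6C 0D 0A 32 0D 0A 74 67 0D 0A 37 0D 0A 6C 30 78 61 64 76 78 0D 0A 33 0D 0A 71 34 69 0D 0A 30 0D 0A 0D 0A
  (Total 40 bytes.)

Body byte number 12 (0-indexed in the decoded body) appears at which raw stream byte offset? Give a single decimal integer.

Answer: 30

Derivation:
Chunk 1: stream[0..1]='3' size=0x3=3, data at stream[3..6]='tjl' -> body[0..3], body so far='tjl'
Chunk 2: stream[8..9]='2' size=0x2=2, data at stream[11..13]='tg' -> body[3..5], body so far='tjltg'
Chunk 3: stream[15..16]='7' size=0x7=7, data at stream[18..25]='l0xadvx' -> body[5..12], body so far='tjltgl0xadvx'
Chunk 4: stream[27..28]='3' size=0x3=3, data at stream[30..33]='q4i' -> body[12..15], body so far='tjltgl0xadvxq4i'
Chunk 5: stream[35..36]='0' size=0 (terminator). Final body='tjltgl0xadvxq4i' (15 bytes)
Body byte 12 at stream offset 30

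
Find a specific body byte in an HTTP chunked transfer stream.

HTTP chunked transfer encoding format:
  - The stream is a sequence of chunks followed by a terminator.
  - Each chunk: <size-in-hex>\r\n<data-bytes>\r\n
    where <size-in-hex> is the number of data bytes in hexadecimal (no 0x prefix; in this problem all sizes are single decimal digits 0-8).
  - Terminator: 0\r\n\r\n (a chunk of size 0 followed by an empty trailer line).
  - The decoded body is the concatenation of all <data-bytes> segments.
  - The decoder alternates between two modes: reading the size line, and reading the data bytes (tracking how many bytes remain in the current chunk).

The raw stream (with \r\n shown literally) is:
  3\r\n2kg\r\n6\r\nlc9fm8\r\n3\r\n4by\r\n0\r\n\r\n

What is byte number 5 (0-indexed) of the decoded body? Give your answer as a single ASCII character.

Chunk 1: stream[0..1]='3' size=0x3=3, data at stream[3..6]='2kg' -> body[0..3], body so far='2kg'
Chunk 2: stream[8..9]='6' size=0x6=6, data at stream[11..17]='lc9fm8' -> body[3..9], body so far='2kglc9fm8'
Chunk 3: stream[19..20]='3' size=0x3=3, data at stream[22..25]='4by' -> body[9..12], body so far='2kglc9fm84by'
Chunk 4: stream[27..28]='0' size=0 (terminator). Final body='2kglc9fm84by' (12 bytes)
Body byte 5 = '9'

Answer: 9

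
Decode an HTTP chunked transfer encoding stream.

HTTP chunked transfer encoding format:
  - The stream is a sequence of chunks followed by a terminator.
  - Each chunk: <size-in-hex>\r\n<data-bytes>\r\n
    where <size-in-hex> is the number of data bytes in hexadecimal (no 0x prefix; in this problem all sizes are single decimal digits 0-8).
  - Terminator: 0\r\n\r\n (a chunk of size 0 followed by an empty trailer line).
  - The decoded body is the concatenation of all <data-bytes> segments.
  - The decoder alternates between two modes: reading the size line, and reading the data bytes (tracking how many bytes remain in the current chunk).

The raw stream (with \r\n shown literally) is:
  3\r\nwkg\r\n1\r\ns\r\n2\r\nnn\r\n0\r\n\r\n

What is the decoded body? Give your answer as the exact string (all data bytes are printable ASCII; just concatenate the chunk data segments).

Answer: wkgsnn

Derivation:
Chunk 1: stream[0..1]='3' size=0x3=3, data at stream[3..6]='wkg' -> body[0..3], body so far='wkg'
Chunk 2: stream[8..9]='1' size=0x1=1, data at stream[11..12]='s' -> body[3..4], body so far='wkgs'
Chunk 3: stream[14..15]='2' size=0x2=2, data at stream[17..19]='nn' -> body[4..6], body so far='wkgsnn'
Chunk 4: stream[21..22]='0' size=0 (terminator). Final body='wkgsnn' (6 bytes)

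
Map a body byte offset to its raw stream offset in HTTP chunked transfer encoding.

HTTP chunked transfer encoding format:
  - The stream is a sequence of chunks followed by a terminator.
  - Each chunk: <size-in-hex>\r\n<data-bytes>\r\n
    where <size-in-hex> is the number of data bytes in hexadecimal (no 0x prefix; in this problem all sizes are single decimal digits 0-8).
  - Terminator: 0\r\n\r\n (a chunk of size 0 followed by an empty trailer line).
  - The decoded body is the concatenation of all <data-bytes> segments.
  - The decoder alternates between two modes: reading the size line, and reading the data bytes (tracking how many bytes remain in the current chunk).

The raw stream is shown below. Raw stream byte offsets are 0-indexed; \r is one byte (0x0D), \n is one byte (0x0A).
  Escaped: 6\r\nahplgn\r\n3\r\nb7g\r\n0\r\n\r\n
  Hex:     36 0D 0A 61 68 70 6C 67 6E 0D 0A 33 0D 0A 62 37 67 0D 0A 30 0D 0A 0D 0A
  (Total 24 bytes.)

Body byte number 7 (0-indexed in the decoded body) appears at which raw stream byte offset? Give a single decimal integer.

Chunk 1: stream[0..1]='6' size=0x6=6, data at stream[3..9]='ahplgn' -> body[0..6], body so far='ahplgn'
Chunk 2: stream[11..12]='3' size=0x3=3, data at stream[14..17]='b7g' -> body[6..9], body so far='ahplgnb7g'
Chunk 3: stream[19..20]='0' size=0 (terminator). Final body='ahplgnb7g' (9 bytes)
Body byte 7 at stream offset 15

Answer: 15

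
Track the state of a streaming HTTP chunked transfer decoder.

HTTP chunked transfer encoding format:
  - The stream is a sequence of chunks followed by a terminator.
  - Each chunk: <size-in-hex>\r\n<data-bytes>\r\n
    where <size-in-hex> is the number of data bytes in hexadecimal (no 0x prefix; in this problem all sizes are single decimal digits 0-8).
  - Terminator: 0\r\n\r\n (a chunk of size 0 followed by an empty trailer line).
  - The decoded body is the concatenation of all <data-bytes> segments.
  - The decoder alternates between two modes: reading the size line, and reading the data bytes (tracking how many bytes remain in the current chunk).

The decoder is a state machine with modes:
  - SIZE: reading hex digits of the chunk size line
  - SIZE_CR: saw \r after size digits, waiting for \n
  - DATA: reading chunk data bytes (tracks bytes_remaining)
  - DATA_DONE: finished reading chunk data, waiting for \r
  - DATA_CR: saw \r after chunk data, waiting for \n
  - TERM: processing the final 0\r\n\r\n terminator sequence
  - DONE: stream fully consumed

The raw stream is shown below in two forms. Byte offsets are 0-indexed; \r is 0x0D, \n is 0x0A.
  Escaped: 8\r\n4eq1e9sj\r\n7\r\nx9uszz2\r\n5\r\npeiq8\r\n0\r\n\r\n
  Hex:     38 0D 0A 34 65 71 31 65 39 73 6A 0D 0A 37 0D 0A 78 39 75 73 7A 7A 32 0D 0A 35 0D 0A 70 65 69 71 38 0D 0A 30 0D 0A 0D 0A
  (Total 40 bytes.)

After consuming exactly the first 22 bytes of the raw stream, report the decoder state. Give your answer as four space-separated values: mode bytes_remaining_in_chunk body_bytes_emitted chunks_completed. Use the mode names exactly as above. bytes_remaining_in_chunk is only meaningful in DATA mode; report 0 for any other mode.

Byte 0 = '8': mode=SIZE remaining=0 emitted=0 chunks_done=0
Byte 1 = 0x0D: mode=SIZE_CR remaining=0 emitted=0 chunks_done=0
Byte 2 = 0x0A: mode=DATA remaining=8 emitted=0 chunks_done=0
Byte 3 = '4': mode=DATA remaining=7 emitted=1 chunks_done=0
Byte 4 = 'e': mode=DATA remaining=6 emitted=2 chunks_done=0
Byte 5 = 'q': mode=DATA remaining=5 emitted=3 chunks_done=0
Byte 6 = '1': mode=DATA remaining=4 emitted=4 chunks_done=0
Byte 7 = 'e': mode=DATA remaining=3 emitted=5 chunks_done=0
Byte 8 = '9': mode=DATA remaining=2 emitted=6 chunks_done=0
Byte 9 = 's': mode=DATA remaining=1 emitted=7 chunks_done=0
Byte 10 = 'j': mode=DATA_DONE remaining=0 emitted=8 chunks_done=0
Byte 11 = 0x0D: mode=DATA_CR remaining=0 emitted=8 chunks_done=0
Byte 12 = 0x0A: mode=SIZE remaining=0 emitted=8 chunks_done=1
Byte 13 = '7': mode=SIZE remaining=0 emitted=8 chunks_done=1
Byte 14 = 0x0D: mode=SIZE_CR remaining=0 emitted=8 chunks_done=1
Byte 15 = 0x0A: mode=DATA remaining=7 emitted=8 chunks_done=1
Byte 16 = 'x': mode=DATA remaining=6 emitted=9 chunks_done=1
Byte 17 = '9': mode=DATA remaining=5 emitted=10 chunks_done=1
Byte 18 = 'u': mode=DATA remaining=4 emitted=11 chunks_done=1
Byte 19 = 's': mode=DATA remaining=3 emitted=12 chunks_done=1
Byte 20 = 'z': mode=DATA remaining=2 emitted=13 chunks_done=1
Byte 21 = 'z': mode=DATA remaining=1 emitted=14 chunks_done=1

Answer: DATA 1 14 1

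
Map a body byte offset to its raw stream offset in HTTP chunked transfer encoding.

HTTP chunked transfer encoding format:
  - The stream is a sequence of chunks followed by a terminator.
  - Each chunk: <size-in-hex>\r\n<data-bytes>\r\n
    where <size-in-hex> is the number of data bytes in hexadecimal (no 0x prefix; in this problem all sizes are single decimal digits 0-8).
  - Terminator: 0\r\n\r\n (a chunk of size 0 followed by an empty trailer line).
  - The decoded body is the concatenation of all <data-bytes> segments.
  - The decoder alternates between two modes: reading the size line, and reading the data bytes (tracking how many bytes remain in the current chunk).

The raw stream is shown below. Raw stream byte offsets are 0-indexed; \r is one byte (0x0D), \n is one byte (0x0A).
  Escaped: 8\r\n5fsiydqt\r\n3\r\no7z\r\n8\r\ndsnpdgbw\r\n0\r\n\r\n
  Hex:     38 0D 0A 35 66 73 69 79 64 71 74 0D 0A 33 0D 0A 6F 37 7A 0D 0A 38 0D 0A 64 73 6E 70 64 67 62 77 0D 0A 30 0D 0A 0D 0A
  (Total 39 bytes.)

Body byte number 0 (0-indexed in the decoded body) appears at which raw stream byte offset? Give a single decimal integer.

Answer: 3

Derivation:
Chunk 1: stream[0..1]='8' size=0x8=8, data at stream[3..11]='5fsiydqt' -> body[0..8], body so far='5fsiydqt'
Chunk 2: stream[13..14]='3' size=0x3=3, data at stream[16..19]='o7z' -> body[8..11], body so far='5fsiydqto7z'
Chunk 3: stream[21..22]='8' size=0x8=8, data at stream[24..32]='dsnpdgbw' -> body[11..19], body so far='5fsiydqto7zdsnpdgbw'
Chunk 4: stream[34..35]='0' size=0 (terminator). Final body='5fsiydqto7zdsnpdgbw' (19 bytes)
Body byte 0 at stream offset 3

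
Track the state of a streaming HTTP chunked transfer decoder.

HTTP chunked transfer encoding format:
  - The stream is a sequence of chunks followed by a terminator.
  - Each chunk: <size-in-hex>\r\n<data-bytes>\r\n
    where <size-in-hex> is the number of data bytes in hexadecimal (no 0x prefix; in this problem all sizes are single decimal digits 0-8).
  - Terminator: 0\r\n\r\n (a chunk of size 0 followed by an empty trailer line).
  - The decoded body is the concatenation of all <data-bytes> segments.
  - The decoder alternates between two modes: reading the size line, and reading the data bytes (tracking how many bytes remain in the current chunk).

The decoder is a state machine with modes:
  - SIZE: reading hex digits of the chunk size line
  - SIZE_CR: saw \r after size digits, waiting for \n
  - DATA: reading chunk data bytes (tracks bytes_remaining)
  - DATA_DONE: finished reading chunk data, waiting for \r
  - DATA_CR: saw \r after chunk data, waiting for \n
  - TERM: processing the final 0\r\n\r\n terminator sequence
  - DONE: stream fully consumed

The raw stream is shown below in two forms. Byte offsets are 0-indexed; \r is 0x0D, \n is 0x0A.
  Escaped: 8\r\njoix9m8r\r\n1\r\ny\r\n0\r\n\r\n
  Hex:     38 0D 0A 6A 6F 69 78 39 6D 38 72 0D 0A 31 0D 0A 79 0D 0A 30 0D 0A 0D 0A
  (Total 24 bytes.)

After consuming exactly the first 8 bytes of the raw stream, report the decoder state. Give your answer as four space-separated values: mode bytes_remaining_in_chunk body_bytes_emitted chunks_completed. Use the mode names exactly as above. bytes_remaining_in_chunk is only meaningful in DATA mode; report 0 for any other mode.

Byte 0 = '8': mode=SIZE remaining=0 emitted=0 chunks_done=0
Byte 1 = 0x0D: mode=SIZE_CR remaining=0 emitted=0 chunks_done=0
Byte 2 = 0x0A: mode=DATA remaining=8 emitted=0 chunks_done=0
Byte 3 = 'j': mode=DATA remaining=7 emitted=1 chunks_done=0
Byte 4 = 'o': mode=DATA remaining=6 emitted=2 chunks_done=0
Byte 5 = 'i': mode=DATA remaining=5 emitted=3 chunks_done=0
Byte 6 = 'x': mode=DATA remaining=4 emitted=4 chunks_done=0
Byte 7 = '9': mode=DATA remaining=3 emitted=5 chunks_done=0

Answer: DATA 3 5 0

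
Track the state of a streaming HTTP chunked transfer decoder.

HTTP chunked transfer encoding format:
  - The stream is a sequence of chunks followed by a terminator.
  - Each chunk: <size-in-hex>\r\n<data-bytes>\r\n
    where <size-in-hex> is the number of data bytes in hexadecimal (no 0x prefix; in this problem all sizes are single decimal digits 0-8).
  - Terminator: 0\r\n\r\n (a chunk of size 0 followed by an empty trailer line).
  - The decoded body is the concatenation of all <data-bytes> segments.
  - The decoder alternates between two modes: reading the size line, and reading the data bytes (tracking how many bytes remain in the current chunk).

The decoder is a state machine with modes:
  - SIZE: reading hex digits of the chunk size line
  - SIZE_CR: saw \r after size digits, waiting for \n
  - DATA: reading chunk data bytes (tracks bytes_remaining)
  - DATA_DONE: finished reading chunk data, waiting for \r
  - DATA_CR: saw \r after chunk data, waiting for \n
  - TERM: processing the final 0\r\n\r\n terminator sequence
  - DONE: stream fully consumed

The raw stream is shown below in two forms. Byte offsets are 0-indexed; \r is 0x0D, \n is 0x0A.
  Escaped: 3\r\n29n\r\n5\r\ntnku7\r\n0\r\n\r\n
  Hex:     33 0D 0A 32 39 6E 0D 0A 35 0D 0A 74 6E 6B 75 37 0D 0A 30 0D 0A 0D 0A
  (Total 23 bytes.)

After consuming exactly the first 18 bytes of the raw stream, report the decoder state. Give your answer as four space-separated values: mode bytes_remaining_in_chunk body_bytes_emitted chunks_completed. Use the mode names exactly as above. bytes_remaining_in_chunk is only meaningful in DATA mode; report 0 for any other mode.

Answer: SIZE 0 8 2

Derivation:
Byte 0 = '3': mode=SIZE remaining=0 emitted=0 chunks_done=0
Byte 1 = 0x0D: mode=SIZE_CR remaining=0 emitted=0 chunks_done=0
Byte 2 = 0x0A: mode=DATA remaining=3 emitted=0 chunks_done=0
Byte 3 = '2': mode=DATA remaining=2 emitted=1 chunks_done=0
Byte 4 = '9': mode=DATA remaining=1 emitted=2 chunks_done=0
Byte 5 = 'n': mode=DATA_DONE remaining=0 emitted=3 chunks_done=0
Byte 6 = 0x0D: mode=DATA_CR remaining=0 emitted=3 chunks_done=0
Byte 7 = 0x0A: mode=SIZE remaining=0 emitted=3 chunks_done=1
Byte 8 = '5': mode=SIZE remaining=0 emitted=3 chunks_done=1
Byte 9 = 0x0D: mode=SIZE_CR remaining=0 emitted=3 chunks_done=1
Byte 10 = 0x0A: mode=DATA remaining=5 emitted=3 chunks_done=1
Byte 11 = 't': mode=DATA remaining=4 emitted=4 chunks_done=1
Byte 12 = 'n': mode=DATA remaining=3 emitted=5 chunks_done=1
Byte 13 = 'k': mode=DATA remaining=2 emitted=6 chunks_done=1
Byte 14 = 'u': mode=DATA remaining=1 emitted=7 chunks_done=1
Byte 15 = '7': mode=DATA_DONE remaining=0 emitted=8 chunks_done=1
Byte 16 = 0x0D: mode=DATA_CR remaining=0 emitted=8 chunks_done=1
Byte 17 = 0x0A: mode=SIZE remaining=0 emitted=8 chunks_done=2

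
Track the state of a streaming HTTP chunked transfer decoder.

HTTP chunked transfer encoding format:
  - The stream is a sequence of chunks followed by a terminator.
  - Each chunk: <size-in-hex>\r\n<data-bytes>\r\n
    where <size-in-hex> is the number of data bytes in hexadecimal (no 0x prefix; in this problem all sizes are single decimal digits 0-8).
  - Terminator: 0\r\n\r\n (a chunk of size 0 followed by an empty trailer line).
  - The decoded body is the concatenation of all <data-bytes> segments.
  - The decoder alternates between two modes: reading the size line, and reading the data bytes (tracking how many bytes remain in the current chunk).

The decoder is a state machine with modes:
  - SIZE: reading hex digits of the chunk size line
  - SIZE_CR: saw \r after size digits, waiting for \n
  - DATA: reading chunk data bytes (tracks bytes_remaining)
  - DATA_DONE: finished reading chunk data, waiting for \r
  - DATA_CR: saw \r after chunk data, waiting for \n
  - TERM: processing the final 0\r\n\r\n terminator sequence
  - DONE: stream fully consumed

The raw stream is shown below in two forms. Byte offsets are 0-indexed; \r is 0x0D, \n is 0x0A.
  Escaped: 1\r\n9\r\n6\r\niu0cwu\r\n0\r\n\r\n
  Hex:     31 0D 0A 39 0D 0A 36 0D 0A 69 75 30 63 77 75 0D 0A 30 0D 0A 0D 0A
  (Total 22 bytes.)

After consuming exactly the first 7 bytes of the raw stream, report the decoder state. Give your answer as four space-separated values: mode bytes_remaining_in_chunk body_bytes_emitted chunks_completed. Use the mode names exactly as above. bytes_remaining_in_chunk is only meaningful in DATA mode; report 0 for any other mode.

Answer: SIZE 0 1 1

Derivation:
Byte 0 = '1': mode=SIZE remaining=0 emitted=0 chunks_done=0
Byte 1 = 0x0D: mode=SIZE_CR remaining=0 emitted=0 chunks_done=0
Byte 2 = 0x0A: mode=DATA remaining=1 emitted=0 chunks_done=0
Byte 3 = '9': mode=DATA_DONE remaining=0 emitted=1 chunks_done=0
Byte 4 = 0x0D: mode=DATA_CR remaining=0 emitted=1 chunks_done=0
Byte 5 = 0x0A: mode=SIZE remaining=0 emitted=1 chunks_done=1
Byte 6 = '6': mode=SIZE remaining=0 emitted=1 chunks_done=1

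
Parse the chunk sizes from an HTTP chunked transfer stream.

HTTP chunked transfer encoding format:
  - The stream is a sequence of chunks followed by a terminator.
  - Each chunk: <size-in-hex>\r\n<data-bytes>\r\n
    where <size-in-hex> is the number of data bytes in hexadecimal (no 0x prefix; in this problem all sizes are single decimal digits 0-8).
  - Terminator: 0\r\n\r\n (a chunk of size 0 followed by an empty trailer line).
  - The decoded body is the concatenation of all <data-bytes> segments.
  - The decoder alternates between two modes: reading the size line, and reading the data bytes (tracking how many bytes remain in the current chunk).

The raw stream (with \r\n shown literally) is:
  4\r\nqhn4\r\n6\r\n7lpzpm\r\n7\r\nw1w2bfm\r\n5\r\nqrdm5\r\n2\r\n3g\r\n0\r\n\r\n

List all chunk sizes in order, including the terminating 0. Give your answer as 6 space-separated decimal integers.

Answer: 4 6 7 5 2 0

Derivation:
Chunk 1: stream[0..1]='4' size=0x4=4, data at stream[3..7]='qhn4' -> body[0..4], body so far='qhn4'
Chunk 2: stream[9..10]='6' size=0x6=6, data at stream[12..18]='7lpzpm' -> body[4..10], body so far='qhn47lpzpm'
Chunk 3: stream[20..21]='7' size=0x7=7, data at stream[23..30]='w1w2bfm' -> body[10..17], body so far='qhn47lpzpmw1w2bfm'
Chunk 4: stream[32..33]='5' size=0x5=5, data at stream[35..40]='qrdm5' -> body[17..22], body so far='qhn47lpzpmw1w2bfmqrdm5'
Chunk 5: stream[42..43]='2' size=0x2=2, data at stream[45..47]='3g' -> body[22..24], body so far='qhn47lpzpmw1w2bfmqrdm53g'
Chunk 6: stream[49..50]='0' size=0 (terminator). Final body='qhn47lpzpmw1w2bfmqrdm53g' (24 bytes)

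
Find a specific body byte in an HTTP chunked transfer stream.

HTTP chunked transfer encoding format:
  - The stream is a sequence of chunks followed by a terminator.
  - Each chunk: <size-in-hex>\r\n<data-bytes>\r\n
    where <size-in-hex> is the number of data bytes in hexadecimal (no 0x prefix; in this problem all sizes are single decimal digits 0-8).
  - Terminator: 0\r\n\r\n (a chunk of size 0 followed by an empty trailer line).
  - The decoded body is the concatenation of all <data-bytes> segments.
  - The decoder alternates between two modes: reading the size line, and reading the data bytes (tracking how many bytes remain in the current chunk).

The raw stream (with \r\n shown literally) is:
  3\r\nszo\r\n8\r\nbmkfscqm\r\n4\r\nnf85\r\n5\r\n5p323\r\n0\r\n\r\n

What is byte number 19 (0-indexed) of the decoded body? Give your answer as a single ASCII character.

Chunk 1: stream[0..1]='3' size=0x3=3, data at stream[3..6]='szo' -> body[0..3], body so far='szo'
Chunk 2: stream[8..9]='8' size=0x8=8, data at stream[11..19]='bmkfscqm' -> body[3..11], body so far='szobmkfscqm'
Chunk 3: stream[21..22]='4' size=0x4=4, data at stream[24..28]='nf85' -> body[11..15], body so far='szobmkfscqmnf85'
Chunk 4: stream[30..31]='5' size=0x5=5, data at stream[33..38]='5p323' -> body[15..20], body so far='szobmkfscqmnf855p323'
Chunk 5: stream[40..41]='0' size=0 (terminator). Final body='szobmkfscqmnf855p323' (20 bytes)
Body byte 19 = '3'

Answer: 3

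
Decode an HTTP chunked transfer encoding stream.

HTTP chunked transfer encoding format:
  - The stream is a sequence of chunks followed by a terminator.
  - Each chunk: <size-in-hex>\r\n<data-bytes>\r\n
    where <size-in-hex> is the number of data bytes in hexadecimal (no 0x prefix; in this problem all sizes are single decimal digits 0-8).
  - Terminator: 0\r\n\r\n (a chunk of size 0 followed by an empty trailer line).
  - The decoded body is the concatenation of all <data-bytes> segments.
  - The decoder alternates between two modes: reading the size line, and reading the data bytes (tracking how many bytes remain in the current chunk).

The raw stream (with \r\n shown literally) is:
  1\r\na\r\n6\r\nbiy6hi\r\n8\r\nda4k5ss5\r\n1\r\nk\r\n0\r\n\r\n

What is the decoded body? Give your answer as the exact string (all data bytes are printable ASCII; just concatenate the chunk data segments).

Chunk 1: stream[0..1]='1' size=0x1=1, data at stream[3..4]='a' -> body[0..1], body so far='a'
Chunk 2: stream[6..7]='6' size=0x6=6, data at stream[9..15]='biy6hi' -> body[1..7], body so far='abiy6hi'
Chunk 3: stream[17..18]='8' size=0x8=8, data at stream[20..28]='da4k5ss5' -> body[7..15], body so far='abiy6hida4k5ss5'
Chunk 4: stream[30..31]='1' size=0x1=1, data at stream[33..34]='k' -> body[15..16], body so far='abiy6hida4k5ss5k'
Chunk 5: stream[36..37]='0' size=0 (terminator). Final body='abiy6hida4k5ss5k' (16 bytes)

Answer: abiy6hida4k5ss5k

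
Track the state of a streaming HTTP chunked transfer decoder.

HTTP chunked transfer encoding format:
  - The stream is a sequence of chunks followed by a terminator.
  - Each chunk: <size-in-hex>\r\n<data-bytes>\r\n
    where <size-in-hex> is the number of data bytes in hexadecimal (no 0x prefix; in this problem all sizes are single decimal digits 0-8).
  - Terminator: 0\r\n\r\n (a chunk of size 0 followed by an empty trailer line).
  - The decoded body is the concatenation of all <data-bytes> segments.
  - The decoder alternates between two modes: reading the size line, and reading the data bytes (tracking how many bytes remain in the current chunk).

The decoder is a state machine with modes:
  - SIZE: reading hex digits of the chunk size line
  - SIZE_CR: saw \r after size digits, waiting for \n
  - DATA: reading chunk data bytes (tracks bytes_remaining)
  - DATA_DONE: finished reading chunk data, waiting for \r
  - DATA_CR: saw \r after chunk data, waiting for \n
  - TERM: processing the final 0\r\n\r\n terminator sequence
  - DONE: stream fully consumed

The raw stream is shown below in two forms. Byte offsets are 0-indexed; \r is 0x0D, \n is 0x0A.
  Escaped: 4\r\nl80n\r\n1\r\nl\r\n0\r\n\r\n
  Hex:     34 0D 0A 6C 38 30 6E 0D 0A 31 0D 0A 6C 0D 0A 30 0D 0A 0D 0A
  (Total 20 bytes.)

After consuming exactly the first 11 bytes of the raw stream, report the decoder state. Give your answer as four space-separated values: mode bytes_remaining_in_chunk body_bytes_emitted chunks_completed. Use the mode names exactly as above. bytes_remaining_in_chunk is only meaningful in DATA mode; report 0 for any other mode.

Byte 0 = '4': mode=SIZE remaining=0 emitted=0 chunks_done=0
Byte 1 = 0x0D: mode=SIZE_CR remaining=0 emitted=0 chunks_done=0
Byte 2 = 0x0A: mode=DATA remaining=4 emitted=0 chunks_done=0
Byte 3 = 'l': mode=DATA remaining=3 emitted=1 chunks_done=0
Byte 4 = '8': mode=DATA remaining=2 emitted=2 chunks_done=0
Byte 5 = '0': mode=DATA remaining=1 emitted=3 chunks_done=0
Byte 6 = 'n': mode=DATA_DONE remaining=0 emitted=4 chunks_done=0
Byte 7 = 0x0D: mode=DATA_CR remaining=0 emitted=4 chunks_done=0
Byte 8 = 0x0A: mode=SIZE remaining=0 emitted=4 chunks_done=1
Byte 9 = '1': mode=SIZE remaining=0 emitted=4 chunks_done=1
Byte 10 = 0x0D: mode=SIZE_CR remaining=0 emitted=4 chunks_done=1

Answer: SIZE_CR 0 4 1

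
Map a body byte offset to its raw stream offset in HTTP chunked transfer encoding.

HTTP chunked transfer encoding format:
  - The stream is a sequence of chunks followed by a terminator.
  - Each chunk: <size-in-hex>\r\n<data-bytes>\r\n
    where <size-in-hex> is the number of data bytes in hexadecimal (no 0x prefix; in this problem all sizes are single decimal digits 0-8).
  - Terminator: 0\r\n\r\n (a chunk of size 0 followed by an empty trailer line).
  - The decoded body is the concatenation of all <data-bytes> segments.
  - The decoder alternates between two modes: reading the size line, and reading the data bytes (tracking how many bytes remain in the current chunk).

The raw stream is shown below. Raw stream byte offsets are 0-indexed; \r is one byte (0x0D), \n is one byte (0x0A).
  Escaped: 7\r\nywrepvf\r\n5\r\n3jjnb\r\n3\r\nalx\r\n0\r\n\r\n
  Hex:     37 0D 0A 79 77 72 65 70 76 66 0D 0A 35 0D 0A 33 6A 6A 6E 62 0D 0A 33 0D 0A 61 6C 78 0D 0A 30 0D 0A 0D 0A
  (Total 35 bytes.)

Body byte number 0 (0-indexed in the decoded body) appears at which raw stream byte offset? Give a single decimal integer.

Answer: 3

Derivation:
Chunk 1: stream[0..1]='7' size=0x7=7, data at stream[3..10]='ywrepvf' -> body[0..7], body so far='ywrepvf'
Chunk 2: stream[12..13]='5' size=0x5=5, data at stream[15..20]='3jjnb' -> body[7..12], body so far='ywrepvf3jjnb'
Chunk 3: stream[22..23]='3' size=0x3=3, data at stream[25..28]='alx' -> body[12..15], body so far='ywrepvf3jjnbalx'
Chunk 4: stream[30..31]='0' size=0 (terminator). Final body='ywrepvf3jjnbalx' (15 bytes)
Body byte 0 at stream offset 3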